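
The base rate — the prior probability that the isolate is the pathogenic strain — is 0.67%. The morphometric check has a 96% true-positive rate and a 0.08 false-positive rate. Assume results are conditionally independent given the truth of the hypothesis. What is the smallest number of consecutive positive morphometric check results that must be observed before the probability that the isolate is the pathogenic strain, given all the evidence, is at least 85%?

3

Prior odds: 0.0067 ÷ 0.9933 = 67/9933.
Likelihood ratio of a positive result = 0.96/0.08 = 12.
Target posterior odds = 0.85/0.15 = 17/3.
Need (67/9933) × 12ⁿ ≥ 17/3, i.e. 12ⁿ ≥ 56287/67.
12² = 144 falls short of 56287/67 but 12³ = 1728 reaches it, so n = 3.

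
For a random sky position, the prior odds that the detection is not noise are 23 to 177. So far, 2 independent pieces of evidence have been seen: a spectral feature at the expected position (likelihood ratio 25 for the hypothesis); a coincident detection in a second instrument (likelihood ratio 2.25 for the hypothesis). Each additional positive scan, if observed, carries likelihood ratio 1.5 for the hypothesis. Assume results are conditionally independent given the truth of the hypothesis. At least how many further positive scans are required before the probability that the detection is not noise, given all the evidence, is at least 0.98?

5

Prior odds = 23/177.
Combined Bayes factor of the evidence already in hand = 25 × 2.25 = 56.25.
Odds after that evidence = (23/177) × 56.25 = 1725/236.
Target odds = 0.98/0.02 = 49.
Need 1.5ⁿ ≥ 49 ÷ (1725/236) = 11564/1725.
1.5⁴ = 5.0625 falls short of 11564/1725 but 1.5⁵ = 7.59375 reaches it, so n = 5.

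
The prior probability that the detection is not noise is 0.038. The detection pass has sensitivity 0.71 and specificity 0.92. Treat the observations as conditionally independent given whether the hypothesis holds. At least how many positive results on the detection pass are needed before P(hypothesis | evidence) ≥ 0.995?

Prior odds = 0.038/0.962 = 19/481.
False-positive rate = 1 − 0.92 = 0.08; likelihood ratio of a positive = 0.71/0.08 = 8.875.
Target odds: 0.995 ÷ 0.005 = 199.
Need (19/481) × 8.875ⁿ ≥ 199, i.e. 8.875ⁿ ≥ 95719/19.
8.875³ = 357911/512 falls short of 95719/19 but 8.875⁴ = 25411681/4096 reaches it, so n = 4.

4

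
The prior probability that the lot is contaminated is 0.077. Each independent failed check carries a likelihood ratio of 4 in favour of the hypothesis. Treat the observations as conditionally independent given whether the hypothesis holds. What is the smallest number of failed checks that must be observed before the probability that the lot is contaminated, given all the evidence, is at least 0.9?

4

Prior odds: 0.077 ÷ 0.923 = 77/923.
Likelihood ratio per failed check = 4.
Target posterior odds = 0.9/0.1 = 9.
Require 4ⁿ ≥ 9 ÷ (77/923) = 8307/77.
4³ = 64 falls short of 8307/77 but 4⁴ = 256 reaches it, so n = 4.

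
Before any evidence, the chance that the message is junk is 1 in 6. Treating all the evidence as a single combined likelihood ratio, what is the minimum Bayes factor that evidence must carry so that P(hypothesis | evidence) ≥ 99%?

Prior odds = (1/6)/(5/6) = 0.2.
Target odds = 0.99/0.01 = 99.
Required Bayes factor = 99 ÷ 0.2 = 495.

495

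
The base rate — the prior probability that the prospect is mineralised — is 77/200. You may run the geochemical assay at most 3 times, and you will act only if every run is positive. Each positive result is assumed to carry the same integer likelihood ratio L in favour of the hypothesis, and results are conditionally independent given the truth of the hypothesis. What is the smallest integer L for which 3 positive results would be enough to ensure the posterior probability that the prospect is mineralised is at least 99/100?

Prior odds = 0.385/0.615 = 77/123.
Target odds = 0.99/0.01 = 99.
Need L³ ≥ 99 ÷ (77/123) = 1107/7.
5³ = 125 < 1107/7 ≤ 216 = 6³, so L = 6.

6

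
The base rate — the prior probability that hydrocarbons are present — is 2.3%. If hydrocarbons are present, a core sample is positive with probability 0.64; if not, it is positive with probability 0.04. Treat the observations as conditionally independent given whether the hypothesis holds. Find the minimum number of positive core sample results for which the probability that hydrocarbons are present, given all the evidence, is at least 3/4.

2

Prior odds = 0.023/0.977 = 23/977.
Likelihood ratio of a positive = 0.64/0.04 = 16.
Target posterior odds = 0.75/0.25 = 3.
Require 16ⁿ ≥ 3 ÷ (23/977) = 2931/23.
16¹ = 16 falls short of 2931/23 but 16² = 256 reaches it, so n = 2.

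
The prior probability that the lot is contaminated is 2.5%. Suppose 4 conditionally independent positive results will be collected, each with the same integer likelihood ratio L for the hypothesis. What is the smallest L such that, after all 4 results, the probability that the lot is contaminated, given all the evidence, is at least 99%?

8

Prior odds = 0.025/0.975 = 1/39.
Target odds = 0.99/0.01 = 99.
Need L⁴ ≥ 99 ÷ (1/39) = 3861.
7⁴ = 2401 < 3861 ≤ 4096 = 8⁴, so L = 8.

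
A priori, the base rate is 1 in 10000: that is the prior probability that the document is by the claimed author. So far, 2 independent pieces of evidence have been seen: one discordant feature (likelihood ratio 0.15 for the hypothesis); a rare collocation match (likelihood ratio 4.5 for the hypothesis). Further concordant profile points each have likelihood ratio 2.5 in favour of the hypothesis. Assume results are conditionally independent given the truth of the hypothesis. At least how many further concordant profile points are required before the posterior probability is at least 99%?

16

Prior odds = 0.0001/0.9999 = 1/9999.
Combined Bayes factor of the evidence already in hand = 0.15 × 4.5 = 0.675.
Odds after that evidence = (1/9999) × 0.675 = 3/44440.
Target odds = 0.99/0.01 = 99.
Need 2.5ⁿ ≥ 99 ÷ (3/44440) = 1466520.
2.5¹⁵ ≈931323 falls short of 1466520 but 2.5¹⁶ ≈2.32831e+06 reaches it, so n = 16.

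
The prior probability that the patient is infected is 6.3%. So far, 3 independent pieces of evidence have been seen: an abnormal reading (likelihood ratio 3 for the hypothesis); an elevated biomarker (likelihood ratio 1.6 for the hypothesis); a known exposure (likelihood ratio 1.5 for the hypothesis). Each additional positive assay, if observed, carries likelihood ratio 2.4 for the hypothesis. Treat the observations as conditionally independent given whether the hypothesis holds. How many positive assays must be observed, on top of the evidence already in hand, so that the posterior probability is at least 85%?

3

Prior odds = 0.063/0.937 = 63/937.
Combined Bayes factor of the evidence already in hand = 3 × 1.6 × 1.5 = 7.2.
Odds after that evidence = (63/937) × 7.2 = 2268/4685.
Target odds = 0.85/0.15 = 17/3.
Need 2.4ⁿ ≥ 17/3 ÷ (2268/4685) = 79645/6804.
2.4² = 5.76 falls short of 79645/6804 but 2.4³ = 13.824 reaches it, so n = 3.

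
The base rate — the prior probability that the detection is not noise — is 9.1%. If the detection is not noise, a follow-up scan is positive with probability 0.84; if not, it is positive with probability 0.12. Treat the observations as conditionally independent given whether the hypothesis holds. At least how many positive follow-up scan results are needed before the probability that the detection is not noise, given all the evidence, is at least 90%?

3

Prior odds = 0.091/0.909 = 91/909.
Likelihood ratio of a positive = 0.84/0.12 = 7.
Target odds: 0.9 ÷ 0.1 = 9.
Need (91/909) × 7ⁿ ≥ 9, i.e. 7ⁿ ≥ 8181/91.
7² = 49 falls short of 8181/91 but 7³ = 343 reaches it, so n = 3.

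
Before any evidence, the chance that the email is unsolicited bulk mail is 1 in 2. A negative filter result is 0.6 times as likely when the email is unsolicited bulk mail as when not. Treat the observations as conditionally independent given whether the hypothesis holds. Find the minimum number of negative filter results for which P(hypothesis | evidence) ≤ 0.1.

Prior odds: 0.5 ÷ 0.5 = 1.
Likelihood ratio per negative filter result = 0.6.
Target posterior odds = 0.1/0.9 = 1/9.
Need 1 × 0.6ⁿ ≤ 1/9, i.e. 0.6ⁿ ≤ 1/9.
0.6⁴ = 0.1296 is still above 1/9 but 0.6⁵ = 0.07776 is at or below it, so n = 5.

5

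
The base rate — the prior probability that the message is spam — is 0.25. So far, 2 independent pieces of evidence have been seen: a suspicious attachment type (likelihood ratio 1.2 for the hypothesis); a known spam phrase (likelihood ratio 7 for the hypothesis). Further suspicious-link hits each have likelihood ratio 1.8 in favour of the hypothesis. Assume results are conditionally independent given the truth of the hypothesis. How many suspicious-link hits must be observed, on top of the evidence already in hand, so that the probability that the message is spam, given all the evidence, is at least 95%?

Prior odds = 0.25/0.75 = 1/3.
Combined Bayes factor of the evidence already in hand = 1.2 × 7 = 8.4.
Odds after that evidence = (1/3) × 8.4 = 2.8.
Target odds = 0.95/0.05 = 19.
Need 1.8ⁿ ≥ 19 ÷ 2.8 = 95/14.
1.8³ = 5.832 falls short of 95/14 but 1.8⁴ = 10.4976 reaches it, so n = 4.

4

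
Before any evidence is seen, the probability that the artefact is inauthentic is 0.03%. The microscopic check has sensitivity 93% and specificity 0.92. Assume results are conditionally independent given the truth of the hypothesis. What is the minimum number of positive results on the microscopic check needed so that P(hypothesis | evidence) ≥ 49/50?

5

Prior odds = 0.0003/0.9997 = 3/9997.
False-positive rate = 1 − 0.92 = 0.08; likelihood ratio of a positive = 0.93/0.08 = 11.625.
Target posterior odds = 0.98/0.02 = 49.
Require 11.625ⁿ ≥ 49 ÷ (3/9997) = 489853/3.
11.625⁴ = 74805201/4096 falls short of 489853/3 but 11.625⁵ ≈212307 reaches it, so n = 5.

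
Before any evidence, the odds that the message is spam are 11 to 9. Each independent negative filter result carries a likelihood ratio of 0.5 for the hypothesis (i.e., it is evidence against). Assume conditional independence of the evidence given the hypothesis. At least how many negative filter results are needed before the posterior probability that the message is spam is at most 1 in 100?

Prior odds = 11/9.
Likelihood ratio per negative filter result = 0.5.
Target odds: 0.01 ÷ 0.99 = 1/99.
Need (11/9) × 0.5ⁿ ≤ 1/99, i.e. 0.5ⁿ ≤ 1/121.
0.5⁶ = 0.015625 is still above 1/121 but 0.5⁷ = 0.0078125 is at or below it, so n = 7.

7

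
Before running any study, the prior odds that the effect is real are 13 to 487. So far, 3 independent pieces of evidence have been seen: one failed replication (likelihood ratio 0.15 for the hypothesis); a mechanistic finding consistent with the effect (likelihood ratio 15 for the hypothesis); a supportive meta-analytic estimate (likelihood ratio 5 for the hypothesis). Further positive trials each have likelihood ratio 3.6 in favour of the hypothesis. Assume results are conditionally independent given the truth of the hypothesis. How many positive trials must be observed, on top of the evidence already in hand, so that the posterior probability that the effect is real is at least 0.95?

Prior odds = 13/487.
Combined Bayes factor of the evidence already in hand = 0.15 × 15 × 5 = 11.25.
Odds after that evidence = (13/487) × 11.25 = 585/1948.
Target odds = 0.95/0.05 = 19.
Need 3.6ⁿ ≥ 19 ÷ (585/1948) = 37012/585.
3.6³ = 46.656 falls short of 37012/585 but 3.6⁴ = 167.9616 reaches it, so n = 4.

4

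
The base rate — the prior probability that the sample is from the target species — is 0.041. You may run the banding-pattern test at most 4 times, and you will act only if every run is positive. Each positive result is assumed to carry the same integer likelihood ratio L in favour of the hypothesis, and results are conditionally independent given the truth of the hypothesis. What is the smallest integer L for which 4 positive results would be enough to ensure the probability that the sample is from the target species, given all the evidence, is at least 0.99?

7

Prior odds = 0.041/0.959 = 41/959.
Target odds = 0.99/0.01 = 99.
Need L⁴ ≥ 99 ÷ (41/959) = 94941/41.
6⁴ = 1296 < 94941/41 ≤ 2401 = 7⁴, so L = 7.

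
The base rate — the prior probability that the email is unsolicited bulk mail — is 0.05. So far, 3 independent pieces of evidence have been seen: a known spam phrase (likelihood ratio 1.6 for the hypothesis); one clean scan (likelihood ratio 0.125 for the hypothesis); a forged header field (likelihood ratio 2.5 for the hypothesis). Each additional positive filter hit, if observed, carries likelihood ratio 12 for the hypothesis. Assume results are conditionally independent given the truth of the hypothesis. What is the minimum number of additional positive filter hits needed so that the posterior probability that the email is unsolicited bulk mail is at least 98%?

Prior odds = 0.05/0.95 = 1/19.
Combined Bayes factor of the evidence already in hand = 1.6 × 0.125 × 2.5 = 0.5.
Odds after that evidence = (1/19) × 0.5 = 1/38.
Target odds = 0.98/0.02 = 49.
Need 12ⁿ ≥ 49 ÷ (1/38) = 1862.
12³ = 1728 falls short of 1862 but 12⁴ = 20736 reaches it, so n = 4.

4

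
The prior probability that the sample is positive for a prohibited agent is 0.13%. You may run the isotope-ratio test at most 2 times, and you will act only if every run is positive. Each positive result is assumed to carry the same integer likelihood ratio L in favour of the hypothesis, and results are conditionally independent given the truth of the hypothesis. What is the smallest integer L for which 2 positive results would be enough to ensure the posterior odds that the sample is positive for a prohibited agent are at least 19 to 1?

Prior odds = 0.0013/0.9987 = 13/9987.
Target odds = 19.
Need L² ≥ 19 ÷ (13/9987) = 189753/13.
120² = 14400 < 189753/13 ≤ 14641 = 121², so L = 121.

121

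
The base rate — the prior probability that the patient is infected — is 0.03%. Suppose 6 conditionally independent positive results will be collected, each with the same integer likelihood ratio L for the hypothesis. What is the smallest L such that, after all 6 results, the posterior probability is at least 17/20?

Prior odds = 0.0003/0.9997 = 3/9997.
Target odds = 0.85/0.15 = 17/3.
Need L⁶ ≥ 17/3 ÷ (3/9997) = 169949/9.
5⁶ = 15625 < 169949/9 ≤ 46656 = 6⁶, so L = 6.

6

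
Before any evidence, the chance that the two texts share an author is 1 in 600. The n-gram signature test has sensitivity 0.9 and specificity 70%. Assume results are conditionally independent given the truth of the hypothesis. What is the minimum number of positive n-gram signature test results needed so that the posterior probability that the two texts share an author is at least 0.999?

Prior odds = (1/600)/(599/600) = 1/599.
False-positive rate = 1 − 0.7 = 0.3; likelihood ratio of a positive = 0.9/0.3 = 3.
Target posterior odds = 0.999/0.001 = 999.
Need (1/599) × 3ⁿ ≥ 999, i.e. 3ⁿ ≥ 598401.
3¹² = 531441 falls short of 598401 but 3¹³ = 1594323 reaches it, so n = 13.

13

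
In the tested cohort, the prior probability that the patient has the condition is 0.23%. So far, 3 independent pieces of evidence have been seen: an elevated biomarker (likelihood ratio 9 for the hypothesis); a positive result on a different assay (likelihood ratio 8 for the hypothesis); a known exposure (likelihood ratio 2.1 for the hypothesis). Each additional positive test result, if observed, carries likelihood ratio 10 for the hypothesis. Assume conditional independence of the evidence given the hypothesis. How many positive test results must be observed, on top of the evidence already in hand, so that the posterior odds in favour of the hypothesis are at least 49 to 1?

Prior odds = 0.0023/0.9977 = 23/9977.
Combined Bayes factor of the evidence already in hand = 9 × 8 × 2.1 = 151.2.
Odds after that evidence = (23/9977) × 151.2 = 17388/49885.
Target odds = 49.
Need 10ⁿ ≥ 49 ÷ (17388/49885) = 349195/2484.
10² = 100 falls short of 349195/2484 but 10³ = 1000 reaches it, so n = 3.

3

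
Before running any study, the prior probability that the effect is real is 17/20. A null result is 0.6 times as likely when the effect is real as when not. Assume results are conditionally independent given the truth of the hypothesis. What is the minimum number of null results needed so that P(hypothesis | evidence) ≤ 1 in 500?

16

Prior odds = 0.85/0.15 = 17/3.
Likelihood ratio per null result = 0.6.
Target odds: 0.002 ÷ 0.998 = 1/499.
Need (17/3) × 0.6ⁿ ≤ 1/499, i.e. 0.6ⁿ ≤ 3/8483.
0.6¹⁵ ≈0.000470185 is still above 3/8483 but 0.6¹⁶ ≈0.000282111 is at or below it, so n = 16.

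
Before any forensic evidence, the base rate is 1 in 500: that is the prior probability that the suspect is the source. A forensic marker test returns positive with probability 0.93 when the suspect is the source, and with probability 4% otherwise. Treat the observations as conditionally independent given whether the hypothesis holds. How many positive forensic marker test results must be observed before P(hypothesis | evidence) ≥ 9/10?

3

Prior odds = 0.002/0.998 = 1/499.
Likelihood ratio of a positive result = 0.93/0.04 = 23.25.
Target posterior odds = 0.9/0.1 = 9.
Require 23.25ⁿ ≥ 9 ÷ (1/499) = 4491.
23.25² = 540.5625 falls short of 4491 but 23.25³ = 804357/64 reaches it, so n = 3.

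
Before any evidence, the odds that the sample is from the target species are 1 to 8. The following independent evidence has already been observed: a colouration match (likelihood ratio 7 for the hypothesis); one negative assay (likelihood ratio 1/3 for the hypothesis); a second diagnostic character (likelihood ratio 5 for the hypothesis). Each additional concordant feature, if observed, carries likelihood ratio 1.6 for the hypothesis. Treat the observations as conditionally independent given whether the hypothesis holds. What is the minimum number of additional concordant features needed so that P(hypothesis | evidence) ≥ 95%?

Prior odds = 0.125.
Combined Bayes factor of the evidence already in hand = 7 × (1/3) × 5 = 35/3.
Odds after that evidence = 0.125 × 35/3 = 35/24.
Target odds = 0.95/0.05 = 19.
Need 1.6ⁿ ≥ 19 ÷ (35/24) = 456/35.
1.6⁵ = 10.48576 falls short of 456/35 but 1.6⁶ = 262144/15625 reaches it, so n = 6.

6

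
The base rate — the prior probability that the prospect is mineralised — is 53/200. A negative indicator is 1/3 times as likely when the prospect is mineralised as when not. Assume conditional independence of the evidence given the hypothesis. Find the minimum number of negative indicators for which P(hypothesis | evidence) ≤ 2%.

Prior odds: 0.265 ÷ 0.735 = 53/147.
Likelihood ratio per negative indicator = 1/3.
Target posterior odds = 0.02/0.98 = 1/49.
Require (1/3)ⁿ ≤ 1/49 ÷ (53/147) = 3/53.
(1/3)² = 1/9 is still above 3/53 but (1/3)³ = 1/27 is at or below it, so n = 3.

3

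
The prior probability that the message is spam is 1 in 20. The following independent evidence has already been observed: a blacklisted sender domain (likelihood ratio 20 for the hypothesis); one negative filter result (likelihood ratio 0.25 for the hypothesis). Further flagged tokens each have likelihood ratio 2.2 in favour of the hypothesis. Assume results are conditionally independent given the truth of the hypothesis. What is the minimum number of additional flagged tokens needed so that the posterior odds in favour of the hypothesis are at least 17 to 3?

Prior odds = 0.05/0.95 = 1/19.
Combined Bayes factor of the evidence already in hand = 20 × 0.25 = 5.
Odds after that evidence = (1/19) × 5 = 5/19.
Target odds = 17/3.
Need 2.2ⁿ ≥ 17/3 ÷ (5/19) = 323/15.
2.2³ = 10.648 falls short of 323/15 but 2.2⁴ = 23.4256 reaches it, so n = 4.

4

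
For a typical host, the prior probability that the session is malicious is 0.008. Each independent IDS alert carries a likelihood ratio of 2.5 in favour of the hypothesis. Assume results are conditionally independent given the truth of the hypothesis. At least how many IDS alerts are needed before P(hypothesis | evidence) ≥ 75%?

Prior odds = 0.008/0.992 = 1/124.
Likelihood ratio per IDS alert = 2.5.
Target posterior odds = 0.75/0.25 = 3.
Require 2.5ⁿ ≥ 3 ÷ (1/124) = 372.
2.5⁶ = 244.140625 falls short of 372 but 2.5⁷ = 610.3515625 reaches it, so n = 7.

7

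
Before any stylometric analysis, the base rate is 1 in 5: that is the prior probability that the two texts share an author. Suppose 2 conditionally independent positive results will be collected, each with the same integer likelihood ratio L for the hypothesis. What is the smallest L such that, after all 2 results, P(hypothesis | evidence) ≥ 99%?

20

Prior odds = 0.2/0.8 = 0.25.
Target odds = 0.99/0.01 = 99.
Need L² ≥ 99 ÷ 0.25 = 396.
19² = 361 < 396 ≤ 400 = 20², so L = 20.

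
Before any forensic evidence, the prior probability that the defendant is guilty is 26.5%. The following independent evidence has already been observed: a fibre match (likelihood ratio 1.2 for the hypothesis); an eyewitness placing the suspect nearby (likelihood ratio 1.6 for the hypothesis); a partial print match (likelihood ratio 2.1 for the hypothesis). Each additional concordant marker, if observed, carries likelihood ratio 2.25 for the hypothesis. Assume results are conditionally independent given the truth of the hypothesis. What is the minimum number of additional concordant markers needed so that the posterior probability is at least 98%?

5

Prior odds = 0.265/0.735 = 53/147.
Combined Bayes factor of the evidence already in hand = 1.2 × 1.6 × 2.1 = 4.032.
Odds after that evidence = (53/147) × 4.032 = 1272/875.
Target odds = 0.98/0.02 = 49.
Need 2.25ⁿ ≥ 49 ÷ (1272/875) = 42875/1272.
2.25⁴ = 25.62890625 falls short of 42875/1272 but 2.25⁵ = 59049/1024 reaches it, so n = 5.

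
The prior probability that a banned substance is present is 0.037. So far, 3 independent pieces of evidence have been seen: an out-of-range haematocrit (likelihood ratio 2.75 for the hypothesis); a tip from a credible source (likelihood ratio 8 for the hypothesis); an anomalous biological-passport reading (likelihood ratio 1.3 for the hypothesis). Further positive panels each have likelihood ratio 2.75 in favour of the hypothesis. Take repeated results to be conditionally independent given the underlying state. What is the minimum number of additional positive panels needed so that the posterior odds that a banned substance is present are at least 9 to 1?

Prior odds = 0.037/0.963 = 37/963.
Combined Bayes factor of the evidence already in hand = 2.75 × 8 × 1.3 = 28.6.
Odds after that evidence = (37/963) × 28.6 = 5291/4815.
Target odds = 9.
Need 2.75ⁿ ≥ 9 ÷ (5291/4815) = 43335/5291.
2.75² = 7.5625 falls short of 43335/5291 but 2.75³ = 20.796875 reaches it, so n = 3.

3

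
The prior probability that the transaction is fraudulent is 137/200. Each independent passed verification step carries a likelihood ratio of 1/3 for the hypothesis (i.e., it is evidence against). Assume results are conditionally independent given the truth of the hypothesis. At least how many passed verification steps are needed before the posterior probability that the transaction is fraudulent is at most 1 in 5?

2

Prior odds = 0.685/0.315 = 137/63.
Likelihood ratio per passed verification step = 1/3.
Target odds: 0.2 ÷ 0.8 = 0.25.
Require (1/3)ⁿ ≤ 0.25 ÷ (137/63) = 63/548.
(1/3)¹ = 1/3 is still above 63/548 but (1/3)² = 1/9 is at or below it, so n = 2.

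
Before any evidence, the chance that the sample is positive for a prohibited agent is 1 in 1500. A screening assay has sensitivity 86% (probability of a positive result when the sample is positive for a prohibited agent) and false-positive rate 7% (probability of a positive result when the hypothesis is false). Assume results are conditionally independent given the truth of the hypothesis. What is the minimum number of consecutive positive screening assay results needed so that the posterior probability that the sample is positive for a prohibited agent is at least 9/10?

4

Prior odds: (1/1500) ÷ (1499/1500) = 1/1499.
Likelihood ratio of a positive result = 0.86/0.07 = 86/7.
Target posterior odds = 0.9/0.1 = 9.
Require (86/7)ⁿ ≥ 9 ÷ (1/1499) = 13491.
(86/7)³ = 636056/343 falls short of 13491 but (86/7)⁴ = 54700816/2401 reaches it, so n = 4.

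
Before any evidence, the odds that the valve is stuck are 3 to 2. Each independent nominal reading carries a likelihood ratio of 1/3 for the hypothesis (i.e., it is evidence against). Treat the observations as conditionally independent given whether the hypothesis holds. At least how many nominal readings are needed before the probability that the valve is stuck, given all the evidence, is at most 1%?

5

Prior odds = 1.5.
Likelihood ratio per nominal reading = 1/3.
Target odds: 0.01 ÷ 0.99 = 1/99.
Require (1/3)ⁿ ≤ 1/99 ÷ 1.5 = 2/297.
(1/3)⁴ = 1/81 is still above 2/297 but (1/3)⁵ = 1/243 is at or below it, so n = 5.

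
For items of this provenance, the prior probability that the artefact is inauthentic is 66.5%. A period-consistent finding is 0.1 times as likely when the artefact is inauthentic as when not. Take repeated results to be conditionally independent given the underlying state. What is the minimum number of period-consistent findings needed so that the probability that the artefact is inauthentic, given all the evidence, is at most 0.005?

Prior odds = 0.665/0.335 = 133/67.
Likelihood ratio per period-consistent finding = 0.1.
Target odds: 0.005 ÷ 0.995 = 1/199.
Need (133/67) × 0.1ⁿ ≤ 1/199, i.e. 0.1ⁿ ≤ 67/26467.
0.1² = 0.01 is still above 67/26467 but 0.1³ = 0.001 is at or below it, so n = 3.

3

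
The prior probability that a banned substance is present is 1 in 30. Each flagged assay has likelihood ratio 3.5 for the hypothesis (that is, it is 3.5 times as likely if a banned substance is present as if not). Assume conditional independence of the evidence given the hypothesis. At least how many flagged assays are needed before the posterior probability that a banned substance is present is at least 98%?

6

Prior odds: (1/30) ÷ (29/30) = 1/29.
Likelihood ratio per flagged assay = 3.5.
Target odds: 0.98 ÷ 0.02 = 49.
Need (1/29) × 3.5ⁿ ≥ 49, i.e. 3.5ⁿ ≥ 1421.
3.5⁵ = 525.21875 falls short of 1421 but 3.5⁶ = 1838.265625 reaches it, so n = 6.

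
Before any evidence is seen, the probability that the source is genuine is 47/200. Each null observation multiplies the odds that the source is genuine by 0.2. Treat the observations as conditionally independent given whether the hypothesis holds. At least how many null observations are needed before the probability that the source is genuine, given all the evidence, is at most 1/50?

2

Prior odds: 0.235 ÷ 0.765 = 47/153.
Likelihood ratio per null observation = 0.2.
Target odds: 0.02 ÷ 0.98 = 1/49.
Need (47/153) × 0.2ⁿ ≤ 1/49, i.e. 0.2ⁿ ≤ 153/2303.
0.2¹ = 0.2 is still above 153/2303 but 0.2² = 0.04 is at or below it, so n = 2.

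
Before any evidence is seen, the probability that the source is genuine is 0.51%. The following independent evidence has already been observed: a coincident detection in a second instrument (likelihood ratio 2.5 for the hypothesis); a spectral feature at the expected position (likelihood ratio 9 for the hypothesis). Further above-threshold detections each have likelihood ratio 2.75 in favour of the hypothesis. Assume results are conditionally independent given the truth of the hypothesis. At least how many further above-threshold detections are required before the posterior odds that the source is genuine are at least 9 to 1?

Prior odds = 0.0051/0.9949 = 51/9949.
Combined Bayes factor of the evidence already in hand = 2.5 × 9 = 22.5.
Odds after that evidence = (51/9949) × 22.5 = 2295/19898.
Target odds = 9.
Need 2.75ⁿ ≥ 9 ÷ (2295/19898) = 19898/255.
2.75⁴ = 57.19140625 falls short of 19898/255 but 2.75⁵ = 161051/1024 reaches it, so n = 5.

5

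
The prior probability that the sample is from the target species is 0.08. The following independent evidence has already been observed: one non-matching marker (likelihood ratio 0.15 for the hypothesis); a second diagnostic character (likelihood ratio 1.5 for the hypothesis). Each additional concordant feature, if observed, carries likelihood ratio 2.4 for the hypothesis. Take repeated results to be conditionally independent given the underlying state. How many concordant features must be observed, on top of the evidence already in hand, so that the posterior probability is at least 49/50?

9

Prior odds = 0.08/0.92 = 2/23.
Combined Bayes factor of the evidence already in hand = 0.15 × 1.5 = 0.225.
Odds after that evidence = (2/23) × 0.225 = 9/460.
Target odds = 0.98/0.02 = 49.
Need 2.4ⁿ ≥ 49 ÷ (9/460) = 22540/9.
2.4⁸ = 429981696/390625 falls short of 22540/9 but 2.4⁹ ≈2641.81 reaches it, so n = 9.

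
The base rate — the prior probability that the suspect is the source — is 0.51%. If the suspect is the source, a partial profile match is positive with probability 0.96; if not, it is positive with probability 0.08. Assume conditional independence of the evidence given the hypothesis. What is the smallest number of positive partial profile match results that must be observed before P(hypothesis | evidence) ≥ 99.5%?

Prior odds = 0.0051/0.9949 = 51/9949.
Likelihood ratio of a positive = 0.96/0.08 = 12.
Target odds: 0.995 ÷ 0.005 = 199.
Require 12ⁿ ≥ 199 ÷ (51/9949) = 1979851/51.
12⁴ = 20736 falls short of 1979851/51 but 12⁵ = 248832 reaches it, so n = 5.

5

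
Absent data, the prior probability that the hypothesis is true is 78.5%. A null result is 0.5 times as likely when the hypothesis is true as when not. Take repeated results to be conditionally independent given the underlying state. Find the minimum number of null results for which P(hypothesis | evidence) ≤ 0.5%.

Prior odds: 0.785 ÷ 0.215 = 157/43.
Likelihood ratio per null result = 0.5.
Target odds: 0.005 ÷ 0.995 = 1/199.
Require 0.5ⁿ ≤ 1/199 ÷ (157/43) = 43/31243.
0.5⁹ = 0.001953125 is still above 43/31243 but 0.5¹⁰ = 1/1024 is at or below it, so n = 10.

10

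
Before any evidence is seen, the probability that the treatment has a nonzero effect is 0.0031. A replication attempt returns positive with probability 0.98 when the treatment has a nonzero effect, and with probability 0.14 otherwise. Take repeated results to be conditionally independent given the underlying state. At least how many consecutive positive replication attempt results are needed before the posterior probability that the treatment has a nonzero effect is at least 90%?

5

Prior odds: 0.0031 ÷ 0.9969 = 31/9969.
Likelihood ratio of a positive result = 0.98/0.14 = 7.
Target posterior odds = 0.9/0.1 = 9.
Need (31/9969) × 7ⁿ ≥ 9, i.e. 7ⁿ ≥ 89721/31.
7⁴ = 2401 falls short of 89721/31 but 7⁵ = 16807 reaches it, so n = 5.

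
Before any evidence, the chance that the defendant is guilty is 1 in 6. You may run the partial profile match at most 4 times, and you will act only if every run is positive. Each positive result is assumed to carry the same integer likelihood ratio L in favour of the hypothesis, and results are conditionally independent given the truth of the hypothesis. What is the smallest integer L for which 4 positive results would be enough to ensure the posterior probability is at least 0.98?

4

Prior odds = (1/6)/(5/6) = 0.2.
Target odds = 0.98/0.02 = 49.
Need L⁴ ≥ 49 ÷ 0.2 = 245.
3⁴ = 81 < 245 ≤ 256 = 4⁴, so L = 4.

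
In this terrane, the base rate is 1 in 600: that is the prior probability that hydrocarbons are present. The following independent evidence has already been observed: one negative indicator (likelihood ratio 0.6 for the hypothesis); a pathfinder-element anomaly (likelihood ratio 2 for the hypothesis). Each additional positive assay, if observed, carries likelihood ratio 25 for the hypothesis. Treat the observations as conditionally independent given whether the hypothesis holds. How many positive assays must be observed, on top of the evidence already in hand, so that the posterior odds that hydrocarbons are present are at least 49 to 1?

4

Prior odds = (1/600)/(599/600) = 1/599.
Combined Bayes factor of the evidence already in hand = 0.6 × 2 = 1.2.
Odds after that evidence = (1/599) × 1.2 = 6/2995.
Target odds = 49.
Need 25ⁿ ≥ 49 ÷ (6/2995) = 146755/6.
25³ = 15625 falls short of 146755/6 but 25⁴ = 390625 reaches it, so n = 4.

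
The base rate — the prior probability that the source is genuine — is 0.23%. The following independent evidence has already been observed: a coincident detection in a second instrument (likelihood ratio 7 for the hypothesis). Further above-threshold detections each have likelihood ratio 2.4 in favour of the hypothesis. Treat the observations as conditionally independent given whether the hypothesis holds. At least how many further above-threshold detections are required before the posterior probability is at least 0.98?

10

Prior odds = 0.0023/0.9977 = 23/9977.
Bayes factor of the evidence already in hand = 7.
Odds after that evidence = (23/9977) × 7 = 161/9977.
Target odds = 0.98/0.02 = 49.
Need 2.4ⁿ ≥ 49 ÷ (161/9977) = 69839/23.
2.4⁹ ≈2641.81 falls short of 69839/23 but 2.4¹⁰ ≈6340.34 reaches it, so n = 10.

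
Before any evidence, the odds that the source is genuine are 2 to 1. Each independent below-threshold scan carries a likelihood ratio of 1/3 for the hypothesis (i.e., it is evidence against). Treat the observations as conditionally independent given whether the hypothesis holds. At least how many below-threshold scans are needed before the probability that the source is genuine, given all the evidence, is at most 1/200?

Prior odds = 2.
Likelihood ratio per below-threshold scan = 1/3.
Target odds: 0.005 ÷ 0.995 = 1/199.
Require (1/3)ⁿ ≤ 1/199 ÷ 2 = 1/398.
(1/3)⁵ = 1/243 is still above 1/398 but (1/3)⁶ = 1/729 is at or below it, so n = 6.

6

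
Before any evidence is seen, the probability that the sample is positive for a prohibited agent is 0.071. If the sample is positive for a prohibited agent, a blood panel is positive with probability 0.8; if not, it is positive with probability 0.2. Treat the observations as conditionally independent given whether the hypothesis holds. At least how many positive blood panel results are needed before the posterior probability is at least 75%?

Prior odds: 0.071 ÷ 0.929 = 71/929.
Likelihood ratio of a positive = 0.8/0.2 = 4.
Target posterior odds = 0.75/0.25 = 3.
Require 4ⁿ ≥ 3 ÷ (71/929) = 2787/71.
4² = 16 falls short of 2787/71 but 4³ = 64 reaches it, so n = 3.

3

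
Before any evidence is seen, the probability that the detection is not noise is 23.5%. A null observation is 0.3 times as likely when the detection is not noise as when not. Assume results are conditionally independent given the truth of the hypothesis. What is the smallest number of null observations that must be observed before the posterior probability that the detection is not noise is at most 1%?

Prior odds: 0.235 ÷ 0.765 = 47/153.
Likelihood ratio per null observation = 0.3.
Target posterior odds = 0.01/0.99 = 1/99.
Need (47/153) × 0.3ⁿ ≤ 1/99, i.e. 0.3ⁿ ≤ 17/517.
0.3² = 0.09 is still above 17/517 but 0.3³ = 0.027 is at or below it, so n = 3.

3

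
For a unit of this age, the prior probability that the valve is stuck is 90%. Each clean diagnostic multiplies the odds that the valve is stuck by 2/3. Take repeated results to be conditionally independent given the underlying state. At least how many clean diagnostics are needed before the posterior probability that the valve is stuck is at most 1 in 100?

Prior odds: 0.9 ÷ 0.1 = 9.
Likelihood ratio per clean diagnostic = 2/3.
Target odds: 0.01 ÷ 0.99 = 1/99.
Require (2/3)ⁿ ≤ 1/99 ÷ 9 = 1/891.
(2/3)¹⁶ = 65536/43046721 is still above 1/891 but (2/3)¹⁷ = 131072/129140163 is at or below it, so n = 17.

17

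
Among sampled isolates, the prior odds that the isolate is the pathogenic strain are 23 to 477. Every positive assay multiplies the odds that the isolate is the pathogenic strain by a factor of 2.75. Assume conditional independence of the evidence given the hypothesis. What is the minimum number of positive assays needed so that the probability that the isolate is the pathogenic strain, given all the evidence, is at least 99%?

Prior odds = 23/477.
Likelihood ratio per positive assay = 2.75.
Target odds: 0.99 ÷ 0.01 = 99.
Require 2.75ⁿ ≥ 99 ÷ (23/477) = 47223/23.
2.75⁷ = 19487171/16384 falls short of 47223/23 but 2.75⁸ = 214358881/65536 reaches it, so n = 8.

8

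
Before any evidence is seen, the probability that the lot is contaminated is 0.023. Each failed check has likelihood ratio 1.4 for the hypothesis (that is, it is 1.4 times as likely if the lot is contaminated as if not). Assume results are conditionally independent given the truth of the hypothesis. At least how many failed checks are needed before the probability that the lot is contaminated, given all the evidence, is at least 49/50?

Prior odds = 0.023/0.977 = 23/977.
Likelihood ratio per failed check = 1.4.
Target odds: 0.98 ÷ 0.02 = 49.
Need (23/977) × 1.4ⁿ ≥ 49, i.e. 1.4ⁿ ≥ 47873/23.
1.4²² ≈1639.9 falls short of 47873/23 but 1.4²³ ≈2295.86 reaches it, so n = 23.

23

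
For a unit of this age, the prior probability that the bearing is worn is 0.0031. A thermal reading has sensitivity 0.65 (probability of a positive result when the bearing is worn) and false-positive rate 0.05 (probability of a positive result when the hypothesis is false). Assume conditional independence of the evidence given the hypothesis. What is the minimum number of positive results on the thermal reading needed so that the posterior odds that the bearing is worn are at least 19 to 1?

Prior odds = 0.0031/0.9969 = 31/9969.
Likelihood ratio of a positive result = 0.65/0.05 = 13.
Target odds = 19.
Require 13ⁿ ≥ 19 ÷ (31/9969) = 189411/31.
13³ = 2197 falls short of 189411/31 but 13⁴ = 28561 reaches it, so n = 4.

4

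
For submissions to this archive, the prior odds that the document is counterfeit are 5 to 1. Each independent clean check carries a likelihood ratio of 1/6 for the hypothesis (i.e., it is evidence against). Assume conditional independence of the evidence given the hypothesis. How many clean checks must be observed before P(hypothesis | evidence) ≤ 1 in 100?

4

Prior odds = 5.
Likelihood ratio per clean check = 1/6.
Target odds: 0.01 ÷ 0.99 = 1/99.
Require (1/6)ⁿ ≤ 1/99 ÷ 5 = 1/495.
(1/6)³ = 1/216 is still above 1/495 but (1/6)⁴ = 1/1296 is at or below it, so n = 4.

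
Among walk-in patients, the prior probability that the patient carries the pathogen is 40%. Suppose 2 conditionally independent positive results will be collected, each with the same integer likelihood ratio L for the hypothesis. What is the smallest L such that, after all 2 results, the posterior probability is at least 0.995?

18

Prior odds = 0.4/0.6 = 2/3.
Target odds = 0.995/0.005 = 199.
Need L² ≥ 199 ÷ (2/3) = 298.5.
17² = 289 < 298.5 ≤ 324 = 18², so L = 18.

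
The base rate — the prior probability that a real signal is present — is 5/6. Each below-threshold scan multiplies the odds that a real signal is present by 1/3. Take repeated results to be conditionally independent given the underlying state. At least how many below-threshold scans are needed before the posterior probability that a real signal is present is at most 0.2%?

Prior odds = (5/6)/(1/6) = 5.
Likelihood ratio per below-threshold scan = 1/3.
Target posterior odds = 0.002/0.998 = 1/499.
Need 5 × (1/3)ⁿ ≤ 1/499, i.e. (1/3)ⁿ ≤ 1/2495.
(1/3)⁷ = 1/2187 is still above 1/2495 but (1/3)⁸ = 1/6561 is at or below it, so n = 8.

8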